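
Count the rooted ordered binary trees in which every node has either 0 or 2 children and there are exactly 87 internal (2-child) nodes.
C_87 = 16435314834665426797069144960762886143367590394940

These full binary trees are counted by the Catalan number C_n = (1/(n + 1)) · C(2n, n). For n = 87: C_87 = (1/88) · C(174, 87) = 1446307705450557558142084756547133980616347954754720/88 = 16435314834665426797069144960762886143367590394940.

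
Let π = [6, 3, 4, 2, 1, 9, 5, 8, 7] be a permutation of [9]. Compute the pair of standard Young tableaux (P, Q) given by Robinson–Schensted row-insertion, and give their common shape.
P = [1, 4, 5, 7] / [2, 8] / [3, 9] / [6];  Q = [1, 3, 6, 8] / [2, 7] / [4, 9] / [5];  common shape = (4, 2, 2, 1)

Row-insert the values π_1, π_2, … into P one at a time, bumping the leftmost entry strictly greater than the inserted value down to the next row. The recording tableau Q records, in position (i, j), the step at which that cell was added to P.
  Insert 6 (step 1): P = [6];  Q = [1]
  Insert 3 (step 2): P = [3] / [6];  Q = [1] / [2]
  Insert 4 (step 3): P = [3, 4] / [6];  Q = [1, 3] / [2]
  Insert 2 (step 4): P = [2, 4] / [3] / [6];  Q = [1, 3] / [2] / [4]
  Insert 1 (step 5): P = [1, 4] / [2] / [3] / [6];  Q = [1, 3] / [2] / [4] / [5]
  Insert 9 (step 6): P = [1, 4, 9] / [2] / [3] / [6];  Q = [1, 3, 6] / [2] / [4] / [5]
  Insert 5 (step 7): P = [1, 4, 5] / [2, 9] / [3] / [6];  Q = [1, 3, 6] / [2, 7] / [4] / [5]
  Insert 8 (step 8): P = [1, 4, 5, 8] / [2, 9] / [3] / [6];  Q = [1, 3, 6, 8] / [2, 7] / [4] / [5]
  Insert 7 (step 9): P = [1, 4, 5, 7] / [2, 8] / [3, 9] / [6];  Q = [1, 3, 6, 8] / [2, 7] / [4, 9] / [5]
Final shape: (4, 2, 2, 1).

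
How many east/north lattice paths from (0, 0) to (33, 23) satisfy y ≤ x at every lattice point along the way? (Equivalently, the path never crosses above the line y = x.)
Number of paths = 1024713341952300

By the reflection principle (André's argument), the number of monotone paths to (33, 23) with n ≤ m that never go above y = x is C(56, 33) − C(56, 34) = 3167295784216200 − 2142582442263900 = 1024713341952300.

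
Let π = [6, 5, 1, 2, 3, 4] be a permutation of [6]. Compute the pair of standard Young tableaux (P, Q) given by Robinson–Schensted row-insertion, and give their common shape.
P = [1, 2, 3, 4] / [5] / [6];  Q = [1, 4, 5, 6] / [2] / [3];  common shape = (4, 1, 1)

Row-insert the values π_1, π_2, … into P one at a time, bumping the leftmost entry strictly greater than the inserted value down to the next row. The recording tableau Q records, in position (i, j), the step at which that cell was added to P.
  Insert 6 (step 1): P = [6];  Q = [1]
  Insert 5 (step 2): P = [5] / [6];  Q = [1] / [2]
  Insert 1 (step 3): P = [1] / [5] / [6];  Q = [1] / [2] / [3]
  Insert 2 (step 4): P = [1, 2] / [5] / [6];  Q = [1, 4] / [2] / [3]
  Insert 3 (step 5): P = [1, 2, 3] / [5] / [6];  Q = [1, 4, 5] / [2] / [3]
  Insert 4 (step 6): P = [1, 2, 3, 4] / [5] / [6];  Q = [1, 4, 5, 6] / [2] / [3]
Final shape: (4, 1, 1).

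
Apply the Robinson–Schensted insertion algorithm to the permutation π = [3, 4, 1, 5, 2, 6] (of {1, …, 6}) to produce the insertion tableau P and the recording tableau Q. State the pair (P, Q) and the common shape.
P = [1, 2, 5, 6] / [3, 4];  Q = [1, 2, 4, 6] / [3, 5];  common shape = (4, 2)

Row-insert the values π_1, π_2, … into P one at a time, bumping the leftmost entry strictly greater than the inserted value down to the next row. The recording tableau Q records, in position (i, j), the step at which that cell was added to P.
  Insert 3 (step 1): P = [3];  Q = [1]
  Insert 4 (step 2): P = [3, 4];  Q = [1, 2]
  Insert 1 (step 3): P = [1, 4] / [3];  Q = [1, 2] / [3]
  Insert 5 (step 4): P = [1, 4, 5] / [3];  Q = [1, 2, 4] / [3]
  Insert 2 (step 5): P = [1, 2, 5] / [3, 4];  Q = [1, 2, 4] / [3, 5]
  Insert 6 (step 6): P = [1, 2, 5, 6] / [3, 4];  Q = [1, 2, 4, 6] / [3, 5]
Final shape: (4, 2).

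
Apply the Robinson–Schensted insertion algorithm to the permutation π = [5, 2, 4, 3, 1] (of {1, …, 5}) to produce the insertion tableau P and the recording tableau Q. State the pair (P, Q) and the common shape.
P = [1, 3] / [2] / [4] / [5];  Q = [1, 3] / [2] / [4] / [5];  common shape = (2, 1, 1, 1)

Row-insert the values π_1, π_2, … into P one at a time, bumping the leftmost entry strictly greater than the inserted value down to the next row. The recording tableau Q records, in position (i, j), the step at which that cell was added to P.
  Insert 5 (step 1): P = [5];  Q = [1]
  Insert 2 (step 2): P = [2] / [5];  Q = [1] / [2]
  Insert 4 (step 3): P = [2, 4] / [5];  Q = [1, 3] / [2]
  Insert 3 (step 4): P = [2, 3] / [4] / [5];  Q = [1, 3] / [2] / [4]
  Insert 1 (step 5): P = [1, 3] / [2] / [4] / [5];  Q = [1, 3] / [2] / [4] / [5]
Final shape: (2, 1, 1, 1).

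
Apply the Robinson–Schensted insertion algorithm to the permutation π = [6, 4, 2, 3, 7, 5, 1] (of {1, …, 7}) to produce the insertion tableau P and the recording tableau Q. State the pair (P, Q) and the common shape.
P = [1, 3, 5] / [2, 7] / [4] / [6];  Q = [1, 4, 5] / [2, 6] / [3] / [7];  common shape = (3, 2, 1, 1)

Row-insert the values π_1, π_2, … into P one at a time, bumping the leftmost entry strictly greater than the inserted value down to the next row. The recording tableau Q records, in position (i, j), the step at which that cell was added to P.
  Insert 6 (step 1): P = [6];  Q = [1]
  Insert 4 (step 2): P = [4] / [6];  Q = [1] / [2]
  Insert 2 (step 3): P = [2] / [4] / [6];  Q = [1] / [2] / [3]
  Insert 3 (step 4): P = [2, 3] / [4] / [6];  Q = [1, 4] / [2] / [3]
  Insert 7 (step 5): P = [2, 3, 7] / [4] / [6];  Q = [1, 4, 5] / [2] / [3]
  Insert 5 (step 6): P = [2, 3, 5] / [4, 7] / [6];  Q = [1, 4, 5] / [2, 6] / [3]
  Insert 1 (step 7): P = [1, 3, 5] / [2, 7] / [4] / [6];  Q = [1, 4, 5] / [2, 6] / [3] / [7]
Final shape: (3, 2, 1, 1).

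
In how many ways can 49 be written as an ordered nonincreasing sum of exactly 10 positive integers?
p(49, 10 parts) = 14663

Partitions of n into exactly k parts are in bijection with partitions of n − k into at most k parts (subtract 1 from each part). So p(49, exactly 10) = p(39, parts ≤ 10). Computing via the recurrence p(m, j) = p(m, j−1) + p(m−j, j) gives 14663.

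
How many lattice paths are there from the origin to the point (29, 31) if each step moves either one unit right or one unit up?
Number of paths = 114449595062769120

A monotone lattice path from (0, 0) to (29, 31) consists of 29 east steps and 31 north steps in some order, so it is determined by which 29 of the 60 steps are east. The count is C(60, 29) = 114449595062769120.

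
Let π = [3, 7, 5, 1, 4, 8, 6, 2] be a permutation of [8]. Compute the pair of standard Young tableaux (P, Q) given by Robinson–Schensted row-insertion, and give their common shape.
P = [1, 2, 6] / [3, 4, 8] / [5] / [7];  Q = [1, 2, 6] / [3, 5, 7] / [4] / [8];  common shape = (3, 3, 1, 1)

Row-insert the values π_1, π_2, … into P one at a time, bumping the leftmost entry strictly greater than the inserted value down to the next row. The recording tableau Q records, in position (i, j), the step at which that cell was added to P.
  Insert 3 (step 1): P = [3];  Q = [1]
  Insert 7 (step 2): P = [3, 7];  Q = [1, 2]
  Insert 5 (step 3): P = [3, 5] / [7];  Q = [1, 2] / [3]
  Insert 1 (step 4): P = [1, 5] / [3] / [7];  Q = [1, 2] / [3] / [4]
  Insert 4 (step 5): P = [1, 4] / [3, 5] / [7];  Q = [1, 2] / [3, 5] / [4]
  Insert 8 (step 6): P = [1, 4, 8] / [3, 5] / [7];  Q = [1, 2, 6] / [3, 5] / [4]
  Insert 6 (step 7): P = [1, 4, 6] / [3, 5, 8] / [7];  Q = [1, 2, 6] / [3, 5, 7] / [4]
  Insert 2 (step 8): P = [1, 2, 6] / [3, 4, 8] / [5] / [7];  Q = [1, 2, 6] / [3, 5, 7] / [4] / [8]
Final shape: (3, 3, 1, 1).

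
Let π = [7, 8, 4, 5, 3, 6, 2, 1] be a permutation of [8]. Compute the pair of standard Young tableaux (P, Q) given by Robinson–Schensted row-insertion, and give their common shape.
P = [1, 5, 6] / [2, 8] / [3] / [4] / [7];  Q = [1, 2, 6] / [3, 4] / [5] / [7] / [8];  common shape = (3, 2, 1, 1, 1)

Row-insert the values π_1, π_2, … into P one at a time, bumping the leftmost entry strictly greater than the inserted value down to the next row. The recording tableau Q records, in position (i, j), the step at which that cell was added to P.
  Insert 7 (step 1): P = [7];  Q = [1]
  Insert 8 (step 2): P = [7, 8];  Q = [1, 2]
  Insert 4 (step 3): P = [4, 8] / [7];  Q = [1, 2] / [3]
  Insert 5 (step 4): P = [4, 5] / [7, 8];  Q = [1, 2] / [3, 4]
  Insert 3 (step 5): P = [3, 5] / [4, 8] / [7];  Q = [1, 2] / [3, 4] / [5]
  Insert 6 (step 6): P = [3, 5, 6] / [4, 8] / [7];  Q = [1, 2, 6] / [3, 4] / [5]
  Insert 2 (step 7): P = [2, 5, 6] / [3, 8] / [4] / [7];  Q = [1, 2, 6] / [3, 4] / [5] / [7]
  Insert 1 (step 8): P = [1, 5, 6] / [2, 8] / [3] / [4] / [7];  Q = [1, 2, 6] / [3, 4] / [5] / [7] / [8]
Final shape: (3, 2, 1, 1, 1).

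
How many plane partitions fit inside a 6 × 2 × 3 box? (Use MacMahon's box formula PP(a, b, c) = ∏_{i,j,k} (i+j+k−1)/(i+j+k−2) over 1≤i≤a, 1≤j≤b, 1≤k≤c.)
PP(6, 2, 3) = 2520

Evaluate the triple product over i = 1..6, j = 1..2, k = 1..3. The factors are (2/1) · (3/2) · (4/3) · (3/2) · (4/3) · (5/4) · (3/2) · (4/3) · … (36 factors total). The numerators and denominators telescope so the product is an integer; carrying out the multiplication exactly gives PP(6, 2, 3) = 2520.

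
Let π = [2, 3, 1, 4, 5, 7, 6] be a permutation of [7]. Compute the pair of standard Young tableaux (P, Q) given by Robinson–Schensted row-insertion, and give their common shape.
P = [1, 3, 4, 5, 6] / [2, 7];  Q = [1, 2, 4, 5, 6] / [3, 7];  common shape = (5, 2)

Row-insert the values π_1, π_2, … into P one at a time, bumping the leftmost entry strictly greater than the inserted value down to the next row. The recording tableau Q records, in position (i, j), the step at which that cell was added to P.
  Insert 2 (step 1): P = [2];  Q = [1]
  Insert 3 (step 2): P = [2, 3];  Q = [1, 2]
  Insert 1 (step 3): P = [1, 3] / [2];  Q = [1, 2] / [3]
  Insert 4 (step 4): P = [1, 3, 4] / [2];  Q = [1, 2, 4] / [3]
  Insert 5 (step 5): P = [1, 3, 4, 5] / [2];  Q = [1, 2, 4, 5] / [3]
  Insert 7 (step 6): P = [1, 3, 4, 5, 7] / [2];  Q = [1, 2, 4, 5, 6] / [3]
  Insert 6 (step 7): P = [1, 3, 4, 5, 6] / [2, 7];  Q = [1, 2, 4, 5, 6] / [3, 7]
Final shape: (5, 2).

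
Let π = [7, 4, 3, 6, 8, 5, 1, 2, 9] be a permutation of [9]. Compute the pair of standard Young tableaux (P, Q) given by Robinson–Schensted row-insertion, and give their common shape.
P = [1, 2, 8, 9] / [3, 5] / [4, 6] / [7];  Q = [1, 4, 5, 9] / [2, 6] / [3, 8] / [7];  common shape = (4, 2, 2, 1)

Row-insert the values π_1, π_2, … into P one at a time, bumping the leftmost entry strictly greater than the inserted value down to the next row. The recording tableau Q records, in position (i, j), the step at which that cell was added to P.
  Insert 7 (step 1): P = [7];  Q = [1]
  Insert 4 (step 2): P = [4] / [7];  Q = [1] / [2]
  Insert 3 (step 3): P = [3] / [4] / [7];  Q = [1] / [2] / [3]
  Insert 6 (step 4): P = [3, 6] / [4] / [7];  Q = [1, 4] / [2] / [3]
  Insert 8 (step 5): P = [3, 6, 8] / [4] / [7];  Q = [1, 4, 5] / [2] / [3]
  Insert 5 (step 6): P = [3, 5, 8] / [4, 6] / [7];  Q = [1, 4, 5] / [2, 6] / [3]
  Insert 1 (step 7): P = [1, 5, 8] / [3, 6] / [4] / [7];  Q = [1, 4, 5] / [2, 6] / [3] / [7]
  Insert 2 (step 8): P = [1, 2, 8] / [3, 5] / [4, 6] / [7];  Q = [1, 4, 5] / [2, 6] / [3, 8] / [7]
  Insert 9 (step 9): P = [1, 2, 8, 9] / [3, 5] / [4, 6] / [7];  Q = [1, 4, 5, 9] / [2, 6] / [3, 8] / [7]
Final shape: (4, 2, 2, 1).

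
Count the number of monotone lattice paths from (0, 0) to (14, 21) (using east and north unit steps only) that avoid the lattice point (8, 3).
Number of paths = 2297751060

Total paths from (0, 0) to (14, 21): C(35, 14) = 2319959400. Paths through (8, 3): (paths (0, 0) → (8, 3)) × (paths (8, 3) → (14, 21)) = C(11, 8) · C(24, 6) = 165 · 134596 = 22208340. Avoidance count = 2319959400 − 22208340 = 2297751060.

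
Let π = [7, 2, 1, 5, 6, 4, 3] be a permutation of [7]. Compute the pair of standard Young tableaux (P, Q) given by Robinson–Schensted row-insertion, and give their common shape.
P = [1, 3, 6] / [2, 4] / [5] / [7];  Q = [1, 4, 5] / [2, 6] / [3] / [7];  common shape = (3, 2, 1, 1)

Row-insert the values π_1, π_2, … into P one at a time, bumping the leftmost entry strictly greater than the inserted value down to the next row. The recording tableau Q records, in position (i, j), the step at which that cell was added to P.
  Insert 7 (step 1): P = [7];  Q = [1]
  Insert 2 (step 2): P = [2] / [7];  Q = [1] / [2]
  Insert 1 (step 3): P = [1] / [2] / [7];  Q = [1] / [2] / [3]
  Insert 5 (step 4): P = [1, 5] / [2] / [7];  Q = [1, 4] / [2] / [3]
  Insert 6 (step 5): P = [1, 5, 6] / [2] / [7];  Q = [1, 4, 5] / [2] / [3]
  Insert 4 (step 6): P = [1, 4, 6] / [2, 5] / [7];  Q = [1, 4, 5] / [2, 6] / [3]
  Insert 3 (step 7): P = [1, 3, 6] / [2, 4] / [5] / [7];  Q = [1, 4, 5] / [2, 6] / [3] / [7]
Final shape: (3, 2, 1, 1).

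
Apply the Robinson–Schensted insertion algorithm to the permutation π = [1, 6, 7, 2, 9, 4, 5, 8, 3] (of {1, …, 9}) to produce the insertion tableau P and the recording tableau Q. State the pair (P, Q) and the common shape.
P = [1, 2, 3, 5, 8] / [4, 7, 9] / [6];  Q = [1, 2, 3, 5, 8] / [4, 6, 7] / [9];  common shape = (5, 3, 1)

Row-insert the values π_1, π_2, … into P one at a time, bumping the leftmost entry strictly greater than the inserted value down to the next row. The recording tableau Q records, in position (i, j), the step at which that cell was added to P.
  Insert 1 (step 1): P = [1];  Q = [1]
  Insert 6 (step 2): P = [1, 6];  Q = [1, 2]
  Insert 7 (step 3): P = [1, 6, 7];  Q = [1, 2, 3]
  Insert 2 (step 4): P = [1, 2, 7] / [6];  Q = [1, 2, 3] / [4]
  Insert 9 (step 5): P = [1, 2, 7, 9] / [6];  Q = [1, 2, 3, 5] / [4]
  Insert 4 (step 6): P = [1, 2, 4, 9] / [6, 7];  Q = [1, 2, 3, 5] / [4, 6]
  Insert 5 (step 7): P = [1, 2, 4, 5] / [6, 7, 9];  Q = [1, 2, 3, 5] / [4, 6, 7]
  Insert 8 (step 8): P = [1, 2, 4, 5, 8] / [6, 7, 9];  Q = [1, 2, 3, 5, 8] / [4, 6, 7]
  Insert 3 (step 9): P = [1, 2, 3, 5, 8] / [4, 7, 9] / [6];  Q = [1, 2, 3, 5, 8] / [4, 6, 7] / [9]
Final shape: (5, 3, 1).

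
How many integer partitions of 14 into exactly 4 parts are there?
p(14, 4 parts) = 23

Partitions of n into exactly k parts ↔ partitions of n − k into at most k parts (subtract 1 from each part). For n = 14, k = 4, the partitions are: 11+1+1+1, 10+2+1+1, 9+3+1+1, 9+2+2+1, 8+4+1+1, 8+3+2+1, 8+2+2+2, 7+5+1+1, 7+4+2+1, 7+3+3+1, 7+3+2+2, 6+6+1+1, 6+5+2+1, 6+4+3+1, 6+4+2+2, 6+3+3+2, 5+5+3+1, 5+5+2+2, 5+4+4+1, 5+4+3+2, 5+3+3+3, 4+4+4+2, 4+4+3+3. Count = 23.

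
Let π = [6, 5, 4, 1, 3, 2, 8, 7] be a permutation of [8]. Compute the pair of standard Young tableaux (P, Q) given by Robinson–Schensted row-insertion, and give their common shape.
P = [1, 2, 7] / [3, 8] / [4] / [5] / [6];  Q = [1, 5, 7] / [2, 8] / [3] / [4] / [6];  common shape = (3, 2, 1, 1, 1)

Row-insert the values π_1, π_2, … into P one at a time, bumping the leftmost entry strictly greater than the inserted value down to the next row. The recording tableau Q records, in position (i, j), the step at which that cell was added to P.
  Insert 6 (step 1): P = [6];  Q = [1]
  Insert 5 (step 2): P = [5] / [6];  Q = [1] / [2]
  Insert 4 (step 3): P = [4] / [5] / [6];  Q = [1] / [2] / [3]
  Insert 1 (step 4): P = [1] / [4] / [5] / [6];  Q = [1] / [2] / [3] / [4]
  Insert 3 (step 5): P = [1, 3] / [4] / [5] / [6];  Q = [1, 5] / [2] / [3] / [4]
  Insert 2 (step 6): P = [1, 2] / [3] / [4] / [5] / [6];  Q = [1, 5] / [2] / [3] / [4] / [6]
  Insert 8 (step 7): P = [1, 2, 8] / [3] / [4] / [5] / [6];  Q = [1, 5, 7] / [2] / [3] / [4] / [6]
  Insert 7 (step 8): P = [1, 2, 7] / [3, 8] / [4] / [5] / [6];  Q = [1, 5, 7] / [2, 8] / [3] / [4] / [6]
Final shape: (3, 2, 1, 1, 1).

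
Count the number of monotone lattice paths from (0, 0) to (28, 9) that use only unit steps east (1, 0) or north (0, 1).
Number of paths = 124403620

A monotone lattice path from (0, 0) to (28, 9) consists of 28 east steps and 9 north steps in some order, so it is determined by which 28 of the 37 steps are east. The count is C(37, 28) = 124403620.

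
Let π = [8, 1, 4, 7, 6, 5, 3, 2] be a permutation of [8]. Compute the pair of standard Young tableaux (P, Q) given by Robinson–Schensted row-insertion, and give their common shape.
P = [1, 2, 5] / [3] / [4] / [6] / [7] / [8];  Q = [1, 3, 4] / [2] / [5] / [6] / [7] / [8];  common shape = (3, 1, 1, 1, 1, 1)

Row-insert the values π_1, π_2, … into P one at a time, bumping the leftmost entry strictly greater than the inserted value down to the next row. The recording tableau Q records, in position (i, j), the step at which that cell was added to P.
  Insert 8 (step 1): P = [8];  Q = [1]
  Insert 1 (step 2): P = [1] / [8];  Q = [1] / [2]
  Insert 4 (step 3): P = [1, 4] / [8];  Q = [1, 3] / [2]
  Insert 7 (step 4): P = [1, 4, 7] / [8];  Q = [1, 3, 4] / [2]
  Insert 6 (step 5): P = [1, 4, 6] / [7] / [8];  Q = [1, 3, 4] / [2] / [5]
  Insert 5 (step 6): P = [1, 4, 5] / [6] / [7] / [8];  Q = [1, 3, 4] / [2] / [5] / [6]
  Insert 3 (step 7): P = [1, 3, 5] / [4] / [6] / [7] / [8];  Q = [1, 3, 4] / [2] / [5] / [6] / [7]
  Insert 2 (step 8): P = [1, 2, 5] / [3] / [4] / [6] / [7] / [8];  Q = [1, 3, 4] / [2] / [5] / [6] / [7] / [8]
Final shape: (3, 1, 1, 1, 1, 1).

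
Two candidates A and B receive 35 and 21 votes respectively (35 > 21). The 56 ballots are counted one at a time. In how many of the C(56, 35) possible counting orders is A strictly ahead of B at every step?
Strict-lead orderings = 336691526641470

Total orderings of the 56 votes with 35 for A: C(56, 35) = 1346766106565880. By the Bertrand ballot formula (Cycle Lemma / reflection principle), the number of orderings in which A is strictly ahead of B throughout is (p − q)/(p + q) · C(p + q, p) = (35 − 21)/(35 + 21) · 1346766106565880 = 336691526641470.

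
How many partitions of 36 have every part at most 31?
p(36, parts ≤ 31) = 17965

Use the recurrence p(n, m) = p(n, m−1) + p(n−m, m): either the largest part is < m (count p(n, m−1)) or the largest part is exactly m (remove one copy of m, count p(n−m, m)). With p(0, ·) = 1 this gives p(36, parts ≤ 31) = 17965. (By conjugating Young diagrams, this also counts partitions of 36 into at most 31 parts.)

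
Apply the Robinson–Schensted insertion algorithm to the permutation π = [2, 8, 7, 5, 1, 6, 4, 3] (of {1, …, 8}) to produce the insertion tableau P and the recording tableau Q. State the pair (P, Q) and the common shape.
P = [1, 3, 6] / [2, 4] / [5] / [7] / [8];  Q = [1, 2, 6] / [3, 7] / [4] / [5] / [8];  common shape = (3, 2, 1, 1, 1)

Row-insert the values π_1, π_2, … into P one at a time, bumping the leftmost entry strictly greater than the inserted value down to the next row. The recording tableau Q records, in position (i, j), the step at which that cell was added to P.
  Insert 2 (step 1): P = [2];  Q = [1]
  Insert 8 (step 2): P = [2, 8];  Q = [1, 2]
  Insert 7 (step 3): P = [2, 7] / [8];  Q = [1, 2] / [3]
  Insert 5 (step 4): P = [2, 5] / [7] / [8];  Q = [1, 2] / [3] / [4]
  Insert 1 (step 5): P = [1, 5] / [2] / [7] / [8];  Q = [1, 2] / [3] / [4] / [5]
  Insert 6 (step 6): P = [1, 5, 6] / [2] / [7] / [8];  Q = [1, 2, 6] / [3] / [4] / [5]
  Insert 4 (step 7): P = [1, 4, 6] / [2, 5] / [7] / [8];  Q = [1, 2, 6] / [3, 7] / [4] / [5]
  Insert 3 (step 8): P = [1, 3, 6] / [2, 4] / [5] / [7] / [8];  Q = [1, 2, 6] / [3, 7] / [4] / [5] / [8]
Final shape: (3, 2, 1, 1, 1).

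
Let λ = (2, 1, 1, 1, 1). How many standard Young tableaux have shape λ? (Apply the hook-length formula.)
# SYT of shape (2, 1, 1, 1, 1) = 5

Hook-length formula: f^λ = n! / Π hook(c), product over all cells c of the Young diagram. For λ = (2, 1, 1, 1, 1), n = 6 boxes. Hook lengths by row (left-to-right, top-to-bottom): [6, 1]; [4]; [3]; [2]; [1]. Product of hooks = 144. So f^λ = 6! / 144 = 720 / 144 = 5.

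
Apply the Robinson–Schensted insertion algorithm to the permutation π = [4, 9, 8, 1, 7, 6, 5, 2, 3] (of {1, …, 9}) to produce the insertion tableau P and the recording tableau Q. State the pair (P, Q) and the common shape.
P = [1, 2, 3] / [4, 5] / [6] / [7] / [8] / [9];  Q = [1, 2, 9] / [3, 5] / [4] / [6] / [7] / [8];  common shape = (3, 2, 1, 1, 1, 1)

Row-insert the values π_1, π_2, … into P one at a time, bumping the leftmost entry strictly greater than the inserted value down to the next row. The recording tableau Q records, in position (i, j), the step at which that cell was added to P.
  Insert 4 (step 1): P = [4];  Q = [1]
  Insert 9 (step 2): P = [4, 9];  Q = [1, 2]
  Insert 8 (step 3): P = [4, 8] / [9];  Q = [1, 2] / [3]
  Insert 1 (step 4): P = [1, 8] / [4] / [9];  Q = [1, 2] / [3] / [4]
  Insert 7 (step 5): P = [1, 7] / [4, 8] / [9];  Q = [1, 2] / [3, 5] / [4]
  Insert 6 (step 6): P = [1, 6] / [4, 7] / [8] / [9];  Q = [1, 2] / [3, 5] / [4] / [6]
  Insert 5 (step 7): P = [1, 5] / [4, 6] / [7] / [8] / [9];  Q = [1, 2] / [3, 5] / [4] / [6] / [7]
  Insert 2 (step 8): P = [1, 2] / [4, 5] / [6] / [7] / [8] / [9];  Q = [1, 2] / [3, 5] / [4] / [6] / [7] / [8]
  Insert 3 (step 9): P = [1, 2, 3] / [4, 5] / [6] / [7] / [8] / [9];  Q = [1, 2, 9] / [3, 5] / [4] / [6] / [7] / [8]
Final shape: (3, 2, 1, 1, 1, 1).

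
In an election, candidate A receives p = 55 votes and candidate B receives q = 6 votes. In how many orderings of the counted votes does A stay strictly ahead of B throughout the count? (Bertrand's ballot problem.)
Strict-lead orderings = 44602348

Total orderings of the 61 votes with 55 for A: C(61, 55) = 55525372. By the Bertrand ballot formula (Cycle Lemma / reflection principle), the number of orderings in which A is strictly ahead of B throughout is (p − q)/(p + q) · C(p + q, p) = (55 − 6)/(55 + 6) · 55525372 = 44602348.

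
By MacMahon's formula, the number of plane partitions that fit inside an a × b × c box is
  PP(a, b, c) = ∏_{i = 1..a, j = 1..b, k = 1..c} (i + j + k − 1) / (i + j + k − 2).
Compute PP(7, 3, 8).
PP(7, 3, 8) = 4971151900

Evaluate the triple product over i = 1..7, j = 1..3, k = 1..8. The factors are (2/1) · (3/2) · (4/3) · (5/4) · (6/5) · (7/6) · (8/7) · (9/8) · … (168 factors total). The numerators and denominators telescope so the product is an integer; carrying out the multiplication exactly gives PP(7, 3, 8) = 4971151900.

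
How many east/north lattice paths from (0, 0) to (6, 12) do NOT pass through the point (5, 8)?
Number of paths = 12129

Total paths from (0, 0) to (6, 12): C(18, 6) = 18564. Paths through (5, 8): (paths (0, 0) → (5, 8)) × (paths (5, 8) → (6, 12)) = C(13, 5) · C(5, 1) = 1287 · 5 = 6435. Avoidance count = 18564 − 6435 = 12129.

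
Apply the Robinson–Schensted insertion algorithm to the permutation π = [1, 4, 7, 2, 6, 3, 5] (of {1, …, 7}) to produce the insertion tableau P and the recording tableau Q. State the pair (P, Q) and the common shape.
P = [1, 2, 3, 5] / [4, 6] / [7];  Q = [1, 2, 3, 7] / [4, 5] / [6];  common shape = (4, 2, 1)

Row-insert the values π_1, π_2, … into P one at a time, bumping the leftmost entry strictly greater than the inserted value down to the next row. The recording tableau Q records, in position (i, j), the step at which that cell was added to P.
  Insert 1 (step 1): P = [1];  Q = [1]
  Insert 4 (step 2): P = [1, 4];  Q = [1, 2]
  Insert 7 (step 3): P = [1, 4, 7];  Q = [1, 2, 3]
  Insert 2 (step 4): P = [1, 2, 7] / [4];  Q = [1, 2, 3] / [4]
  Insert 6 (step 5): P = [1, 2, 6] / [4, 7];  Q = [1, 2, 3] / [4, 5]
  Insert 3 (step 6): P = [1, 2, 3] / [4, 6] / [7];  Q = [1, 2, 3] / [4, 5] / [6]
  Insert 5 (step 7): P = [1, 2, 3, 5] / [4, 6] / [7];  Q = [1, 2, 3, 7] / [4, 5] / [6]
Final shape: (4, 2, 1).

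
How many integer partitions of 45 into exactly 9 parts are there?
p(45, 9 parts) = 7657

Partitions of n into exactly k parts are in bijection with partitions of n − k into at most k parts (subtract 1 from each part). So p(45, exactly 9) = p(36, parts ≤ 9). Computing via the recurrence p(m, j) = p(m, j−1) + p(m−j, j) gives 7657.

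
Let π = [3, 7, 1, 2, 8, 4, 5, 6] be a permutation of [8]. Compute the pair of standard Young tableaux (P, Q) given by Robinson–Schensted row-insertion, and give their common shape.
P = [1, 2, 4, 5, 6] / [3, 7, 8];  Q = [1, 2, 5, 7, 8] / [3, 4, 6];  common shape = (5, 3)

Row-insert the values π_1, π_2, … into P one at a time, bumping the leftmost entry strictly greater than the inserted value down to the next row. The recording tableau Q records, in position (i, j), the step at which that cell was added to P.
  Insert 3 (step 1): P = [3];  Q = [1]
  Insert 7 (step 2): P = [3, 7];  Q = [1, 2]
  Insert 1 (step 3): P = [1, 7] / [3];  Q = [1, 2] / [3]
  Insert 2 (step 4): P = [1, 2] / [3, 7];  Q = [1, 2] / [3, 4]
  Insert 8 (step 5): P = [1, 2, 8] / [3, 7];  Q = [1, 2, 5] / [3, 4]
  Insert 4 (step 6): P = [1, 2, 4] / [3, 7, 8];  Q = [1, 2, 5] / [3, 4, 6]
  Insert 5 (step 7): P = [1, 2, 4, 5] / [3, 7, 8];  Q = [1, 2, 5, 7] / [3, 4, 6]
  Insert 6 (step 8): P = [1, 2, 4, 5, 6] / [3, 7, 8];  Q = [1, 2, 5, 7, 8] / [3, 4, 6]
Final shape: (5, 3).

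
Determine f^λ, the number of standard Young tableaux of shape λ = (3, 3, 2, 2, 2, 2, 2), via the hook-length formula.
# SYT of shape (3, 3, 2, 2, 2, 2, 2) = 30030

Hook-length formula: f^λ = n! / Π hook(c), product over all cells c of the Young diagram. For λ = (3, 3, 2, 2, 2, 2, 2), n = 16 boxes. Hook lengths by row (left-to-right, top-to-bottom): [9, 8, 2]; [8, 7, 1]; [6, 5]; [5, 4]; [4, 3]; [3, 2]; [2, 1]. Product of hooks = 696729600. So f^λ = 16! / 696729600 = 20922789888000 / 696729600 = 30030.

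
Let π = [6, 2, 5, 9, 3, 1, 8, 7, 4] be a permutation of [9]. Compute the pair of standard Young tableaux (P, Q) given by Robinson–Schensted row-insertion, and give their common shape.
P = [1, 3, 4] / [2, 7] / [5, 8] / [6, 9];  Q = [1, 3, 4] / [2, 7] / [5, 8] / [6, 9];  common shape = (3, 2, 2, 2)

Row-insert the values π_1, π_2, … into P one at a time, bumping the leftmost entry strictly greater than the inserted value down to the next row. The recording tableau Q records, in position (i, j), the step at which that cell was added to P.
  Insert 6 (step 1): P = [6];  Q = [1]
  Insert 2 (step 2): P = [2] / [6];  Q = [1] / [2]
  Insert 5 (step 3): P = [2, 5] / [6];  Q = [1, 3] / [2]
  Insert 9 (step 4): P = [2, 5, 9] / [6];  Q = [1, 3, 4] / [2]
  Insert 3 (step 5): P = [2, 3, 9] / [5] / [6];  Q = [1, 3, 4] / [2] / [5]
  Insert 1 (step 6): P = [1, 3, 9] / [2] / [5] / [6];  Q = [1, 3, 4] / [2] / [5] / [6]
  Insert 8 (step 7): P = [1, 3, 8] / [2, 9] / [5] / [6];  Q = [1, 3, 4] / [2, 7] / [5] / [6]
  Insert 7 (step 8): P = [1, 3, 7] / [2, 8] / [5, 9] / [6];  Q = [1, 3, 4] / [2, 7] / [5, 8] / [6]
  Insert 4 (step 9): P = [1, 3, 4] / [2, 7] / [5, 8] / [6, 9];  Q = [1, 3, 4] / [2, 7] / [5, 8] / [6, 9]
Final shape: (3, 2, 2, 2).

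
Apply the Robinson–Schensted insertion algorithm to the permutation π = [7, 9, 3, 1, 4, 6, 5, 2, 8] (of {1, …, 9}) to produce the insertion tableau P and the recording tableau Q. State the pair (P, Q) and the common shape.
P = [1, 2, 5, 8] / [3, 4] / [6, 9] / [7];  Q = [1, 2, 6, 9] / [3, 5] / [4, 7] / [8];  common shape = (4, 2, 2, 1)

Row-insert the values π_1, π_2, … into P one at a time, bumping the leftmost entry strictly greater than the inserted value down to the next row. The recording tableau Q records, in position (i, j), the step at which that cell was added to P.
  Insert 7 (step 1): P = [7];  Q = [1]
  Insert 9 (step 2): P = [7, 9];  Q = [1, 2]
  Insert 3 (step 3): P = [3, 9] / [7];  Q = [1, 2] / [3]
  Insert 1 (step 4): P = [1, 9] / [3] / [7];  Q = [1, 2] / [3] / [4]
  Insert 4 (step 5): P = [1, 4] / [3, 9] / [7];  Q = [1, 2] / [3, 5] / [4]
  Insert 6 (step 6): P = [1, 4, 6] / [3, 9] / [7];  Q = [1, 2, 6] / [3, 5] / [4]
  Insert 5 (step 7): P = [1, 4, 5] / [3, 6] / [7, 9];  Q = [1, 2, 6] / [3, 5] / [4, 7]
  Insert 2 (step 8): P = [1, 2, 5] / [3, 4] / [6, 9] / [7];  Q = [1, 2, 6] / [3, 5] / [4, 7] / [8]
  Insert 8 (step 9): P = [1, 2, 5, 8] / [3, 4] / [6, 9] / [7];  Q = [1, 2, 6, 9] / [3, 5] / [4, 7] / [8]
Final shape: (4, 2, 2, 1).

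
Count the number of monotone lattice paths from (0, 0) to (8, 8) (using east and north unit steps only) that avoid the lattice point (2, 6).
Number of paths = 12086

Total paths from (0, 0) to (8, 8): C(16, 8) = 12870. Paths through (2, 6): (paths (0, 0) → (2, 6)) × (paths (2, 6) → (8, 8)) = C(8, 2) · C(8, 6) = 28 · 28 = 784. Avoidance count = 12870 − 784 = 12086.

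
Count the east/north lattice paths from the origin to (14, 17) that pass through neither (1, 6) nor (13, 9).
Number of paths = 243261402

Inclusion–exclusion. Total paths: C(31, 14) = 265182525. Through P₁: C(7, 1)·C(24, 13) = 17473008. Through P₂: C(22, 13)·C(9, 1) = 4476780. Since P₁ is strictly southwest of P₂, a monotone path through both must visit P₁ then P₂; paths through both = C(7, 1)·C(15, 12)·C(9, 1) = 28665. Avoid both = 265182525 − 17473008 − 4476780 + 28665 = 243261402.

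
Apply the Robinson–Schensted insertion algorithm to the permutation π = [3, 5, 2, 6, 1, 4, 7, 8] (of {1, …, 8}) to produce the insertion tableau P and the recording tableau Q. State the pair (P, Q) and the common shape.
P = [1, 4, 6, 7, 8] / [2, 5] / [3];  Q = [1, 2, 4, 7, 8] / [3, 6] / [5];  common shape = (5, 2, 1)

Row-insert the values π_1, π_2, … into P one at a time, bumping the leftmost entry strictly greater than the inserted value down to the next row. The recording tableau Q records, in position (i, j), the step at which that cell was added to P.
  Insert 3 (step 1): P = [3];  Q = [1]
  Insert 5 (step 2): P = [3, 5];  Q = [1, 2]
  Insert 2 (step 3): P = [2, 5] / [3];  Q = [1, 2] / [3]
  Insert 6 (step 4): P = [2, 5, 6] / [3];  Q = [1, 2, 4] / [3]
  Insert 1 (step 5): P = [1, 5, 6] / [2] / [3];  Q = [1, 2, 4] / [3] / [5]
  Insert 4 (step 6): P = [1, 4, 6] / [2, 5] / [3];  Q = [1, 2, 4] / [3, 6] / [5]
  Insert 7 (step 7): P = [1, 4, 6, 7] / [2, 5] / [3];  Q = [1, 2, 4, 7] / [3, 6] / [5]
  Insert 8 (step 8): P = [1, 4, 6, 7, 8] / [2, 5] / [3];  Q = [1, 2, 4, 7, 8] / [3, 6] / [5]
Final shape: (5, 2, 1).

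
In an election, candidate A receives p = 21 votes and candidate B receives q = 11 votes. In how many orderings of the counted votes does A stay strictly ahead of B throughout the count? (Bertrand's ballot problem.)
Strict-lead orderings = 40320150

Total orderings of the 32 votes with 21 for A: C(32, 21) = 129024480. By the Bertrand ballot formula (Cycle Lemma / reflection principle), the number of orderings in which A is strictly ahead of B throughout is (p − q)/(p + q) · C(p + q, p) = (21 − 11)/(21 + 11) · 129024480 = 40320150.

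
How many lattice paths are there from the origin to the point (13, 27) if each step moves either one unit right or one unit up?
Number of paths = 12033222880

A monotone lattice path from (0, 0) to (13, 27) consists of 13 east steps and 27 north steps in some order, so it is determined by which 13 of the 40 steps are east. The count is C(40, 13) = 12033222880.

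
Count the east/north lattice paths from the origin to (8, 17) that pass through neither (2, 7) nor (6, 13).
Number of paths = 499707

Inclusion–exclusion. Total paths: C(25, 8) = 1081575. Through P₁: C(9, 2)·C(16, 6) = 288288. Through P₂: C(19, 6)·C(6, 2) = 406980. Since P₁ is strictly southwest of P₂, a monotone path through both must visit P₁ then P₂; paths through both = C(9, 2)·C(10, 4)·C(6, 2) = 113400. Avoid both = 1081575 − 288288 − 406980 + 113400 = 499707.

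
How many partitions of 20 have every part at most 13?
p(20, parts ≤ 13) = 597

Use the recurrence p(n, m) = p(n, m−1) + p(n−m, m): either the largest part is < m (count p(n, m−1)) or the largest part is exactly m (remove one copy of m, count p(n−m, m)). With p(0, ·) = 1 this gives p(20, parts ≤ 13) = 597. (By conjugating Young diagrams, this also counts partitions of 20 into at most 13 parts.)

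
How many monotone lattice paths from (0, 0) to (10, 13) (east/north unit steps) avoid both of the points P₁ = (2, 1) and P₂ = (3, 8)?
Number of paths = 654484

Inclusion–exclusion. Total paths: C(23, 10) = 1144066. Through P₁: C(3, 2)·C(20, 8) = 377910. Through P₂: C(11, 3)·C(12, 7) = 130680. Since P₁ is strictly southwest of P₂, a monotone path through both must visit P₁ then P₂; paths through both = C(3, 2)·C(8, 1)·C(12, 7) = 19008. Avoid both = 1144066 − 377910 − 130680 + 19008 = 654484.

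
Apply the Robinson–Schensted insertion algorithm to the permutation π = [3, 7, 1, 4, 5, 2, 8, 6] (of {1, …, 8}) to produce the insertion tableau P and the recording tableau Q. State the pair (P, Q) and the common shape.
P = [1, 2, 5, 6] / [3, 4, 8] / [7];  Q = [1, 2, 5, 7] / [3, 4, 8] / [6];  common shape = (4, 3, 1)

Row-insert the values π_1, π_2, … into P one at a time, bumping the leftmost entry strictly greater than the inserted value down to the next row. The recording tableau Q records, in position (i, j), the step at which that cell was added to P.
  Insert 3 (step 1): P = [3];  Q = [1]
  Insert 7 (step 2): P = [3, 7];  Q = [1, 2]
  Insert 1 (step 3): P = [1, 7] / [3];  Q = [1, 2] / [3]
  Insert 4 (step 4): P = [1, 4] / [3, 7];  Q = [1, 2] / [3, 4]
  Insert 5 (step 5): P = [1, 4, 5] / [3, 7];  Q = [1, 2, 5] / [3, 4]
  Insert 2 (step 6): P = [1, 2, 5] / [3, 4] / [7];  Q = [1, 2, 5] / [3, 4] / [6]
  Insert 8 (step 7): P = [1, 2, 5, 8] / [3, 4] / [7];  Q = [1, 2, 5, 7] / [3, 4] / [6]
  Insert 6 (step 8): P = [1, 2, 5, 6] / [3, 4, 8] / [7];  Q = [1, 2, 5, 7] / [3, 4, 8] / [6]
Final shape: (4, 3, 1).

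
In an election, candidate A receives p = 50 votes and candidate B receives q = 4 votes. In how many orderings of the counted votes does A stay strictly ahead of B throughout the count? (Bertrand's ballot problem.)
Strict-lead orderings = 269399

Total orderings of the 54 votes with 50 for A: C(54, 50) = 316251. By the Bertrand ballot formula (Cycle Lemma / reflection principle), the number of orderings in which A is strictly ahead of B throughout is (p − q)/(p + q) · C(p + q, p) = (50 − 4)/(50 + 4) · 316251 = 269399.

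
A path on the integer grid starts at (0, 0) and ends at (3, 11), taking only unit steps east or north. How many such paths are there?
Number of paths = 364

A monotone lattice path from (0, 0) to (3, 11) consists of 3 east steps and 11 north steps in some order, so it is determined by which 3 of the 14 steps are east. The count is C(14, 3) = 364.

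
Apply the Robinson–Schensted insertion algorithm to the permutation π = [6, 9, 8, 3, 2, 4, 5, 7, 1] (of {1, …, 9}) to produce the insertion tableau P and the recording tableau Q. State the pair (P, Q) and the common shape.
P = [1, 4, 5, 7] / [2, 8] / [3] / [6] / [9];  Q = [1, 2, 7, 8] / [3, 6] / [4] / [5] / [9];  common shape = (4, 2, 1, 1, 1)

Row-insert the values π_1, π_2, … into P one at a time, bumping the leftmost entry strictly greater than the inserted value down to the next row. The recording tableau Q records, in position (i, j), the step at which that cell was added to P.
  Insert 6 (step 1): P = [6];  Q = [1]
  Insert 9 (step 2): P = [6, 9];  Q = [1, 2]
  Insert 8 (step 3): P = [6, 8] / [9];  Q = [1, 2] / [3]
  Insert 3 (step 4): P = [3, 8] / [6] / [9];  Q = [1, 2] / [3] / [4]
  Insert 2 (step 5): P = [2, 8] / [3] / [6] / [9];  Q = [1, 2] / [3] / [4] / [5]
  Insert 4 (step 6): P = [2, 4] / [3, 8] / [6] / [9];  Q = [1, 2] / [3, 6] / [4] / [5]
  Insert 5 (step 7): P = [2, 4, 5] / [3, 8] / [6] / [9];  Q = [1, 2, 7] / [3, 6] / [4] / [5]
  Insert 7 (step 8): P = [2, 4, 5, 7] / [3, 8] / [6] / [9];  Q = [1, 2, 7, 8] / [3, 6] / [4] / [5]
  Insert 1 (step 9): P = [1, 4, 5, 7] / [2, 8] / [3] / [6] / [9];  Q = [1, 2, 7, 8] / [3, 6] / [4] / [5] / [9]
Final shape: (4, 2, 1, 1, 1).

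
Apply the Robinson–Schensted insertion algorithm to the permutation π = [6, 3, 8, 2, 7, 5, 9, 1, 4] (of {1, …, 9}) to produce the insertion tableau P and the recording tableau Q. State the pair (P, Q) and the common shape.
P = [1, 4, 9] / [2, 5] / [3, 7] / [6, 8];  Q = [1, 3, 7] / [2, 5] / [4, 6] / [8, 9];  common shape = (3, 2, 2, 2)

Row-insert the values π_1, π_2, … into P one at a time, bumping the leftmost entry strictly greater than the inserted value down to the next row. The recording tableau Q records, in position (i, j), the step at which that cell was added to P.
  Insert 6 (step 1): P = [6];  Q = [1]
  Insert 3 (step 2): P = [3] / [6];  Q = [1] / [2]
  Insert 8 (step 3): P = [3, 8] / [6];  Q = [1, 3] / [2]
  Insert 2 (step 4): P = [2, 8] / [3] / [6];  Q = [1, 3] / [2] / [4]
  Insert 7 (step 5): P = [2, 7] / [3, 8] / [6];  Q = [1, 3] / [2, 5] / [4]
  Insert 5 (step 6): P = [2, 5] / [3, 7] / [6, 8];  Q = [1, 3] / [2, 5] / [4, 6]
  Insert 9 (step 7): P = [2, 5, 9] / [3, 7] / [6, 8];  Q = [1, 3, 7] / [2, 5] / [4, 6]
  Insert 1 (step 8): P = [1, 5, 9] / [2, 7] / [3, 8] / [6];  Q = [1, 3, 7] / [2, 5] / [4, 6] / [8]
  Insert 4 (step 9): P = [1, 4, 9] / [2, 5] / [3, 7] / [6, 8];  Q = [1, 3, 7] / [2, 5] / [4, 6] / [8, 9]
Final shape: (3, 2, 2, 2).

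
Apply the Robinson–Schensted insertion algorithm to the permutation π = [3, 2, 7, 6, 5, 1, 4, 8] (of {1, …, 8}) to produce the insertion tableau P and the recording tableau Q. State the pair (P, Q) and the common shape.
P = [1, 4, 8] / [2, 5] / [3, 6] / [7];  Q = [1, 3, 8] / [2, 4] / [5, 7] / [6];  common shape = (3, 2, 2, 1)

Row-insert the values π_1, π_2, … into P one at a time, bumping the leftmost entry strictly greater than the inserted value down to the next row. The recording tableau Q records, in position (i, j), the step at which that cell was added to P.
  Insert 3 (step 1): P = [3];  Q = [1]
  Insert 2 (step 2): P = [2] / [3];  Q = [1] / [2]
  Insert 7 (step 3): P = [2, 7] / [3];  Q = [1, 3] / [2]
  Insert 6 (step 4): P = [2, 6] / [3, 7];  Q = [1, 3] / [2, 4]
  Insert 5 (step 5): P = [2, 5] / [3, 6] / [7];  Q = [1, 3] / [2, 4] / [5]
  Insert 1 (step 6): P = [1, 5] / [2, 6] / [3] / [7];  Q = [1, 3] / [2, 4] / [5] / [6]
  Insert 4 (step 7): P = [1, 4] / [2, 5] / [3, 6] / [7];  Q = [1, 3] / [2, 4] / [5, 7] / [6]
  Insert 8 (step 8): P = [1, 4, 8] / [2, 5] / [3, 6] / [7];  Q = [1, 3, 8] / [2, 4] / [5, 7] / [6]
Final shape: (3, 2, 2, 1).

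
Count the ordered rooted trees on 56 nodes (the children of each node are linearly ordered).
C_55 = 1759414616608818870992479875972

These ordered rooted trees are counted by the Catalan number C_n = (1/(n + 1)) · C(2n, n). For n = 55: C_55 = (1/56) · C(110, 55) = 98527218530093856775578873054432/56 = 1759414616608818870992479875972.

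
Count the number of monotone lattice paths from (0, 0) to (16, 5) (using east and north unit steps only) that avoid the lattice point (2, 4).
Number of paths = 20124

Total paths from (0, 0) to (16, 5): C(21, 16) = 20349. Paths through (2, 4): (paths (0, 0) → (2, 4)) × (paths (2, 4) → (16, 5)) = C(6, 2) · C(15, 14) = 15 · 15 = 225. Avoidance count = 20349 − 225 = 20124.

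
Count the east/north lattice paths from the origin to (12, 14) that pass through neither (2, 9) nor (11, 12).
Number of paths = 5472601

Inclusion–exclusion. Total paths: C(26, 12) = 9657700. Through P₁: C(11, 2)·C(15, 10) = 165165. Through P₂: C(23, 11)·C(3, 1) = 4056234. Since P₁ is strictly southwest of P₂, a monotone path through both must visit P₁ then P₂; paths through both = C(11, 2)·C(12, 9)·C(3, 1) = 36300. Avoid both = 9657700 − 165165 − 4056234 + 36300 = 5472601.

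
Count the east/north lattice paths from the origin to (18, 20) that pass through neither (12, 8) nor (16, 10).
Number of paths = 31013629320

Inclusion–exclusion. Total paths: C(38, 18) = 33578000610. Through P₁: C(20, 12)·C(18, 6) = 2338507080. Through P₂: C(26, 16)·C(12, 2) = 350574510. Since P₁ is strictly southwest of P₂, a monotone path through both must visit P₁ then P₂; paths through both = C(20, 12)·C(6, 4)·C(12, 2) = 124710300. Avoid both = 33578000610 − 2338507080 − 350574510 + 124710300 = 31013629320.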